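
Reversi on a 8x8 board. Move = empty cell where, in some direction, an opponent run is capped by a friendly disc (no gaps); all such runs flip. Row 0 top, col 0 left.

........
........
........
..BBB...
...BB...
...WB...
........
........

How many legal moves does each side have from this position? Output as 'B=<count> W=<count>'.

Answer: B=3 W=3

Derivation:
-- B to move --
(4,2): no bracket -> illegal
(5,2): flips 1 -> legal
(6,2): flips 1 -> legal
(6,3): flips 1 -> legal
(6,4): no bracket -> illegal
B mobility = 3
-- W to move --
(2,1): no bracket -> illegal
(2,2): no bracket -> illegal
(2,3): flips 2 -> legal
(2,4): no bracket -> illegal
(2,5): no bracket -> illegal
(3,1): no bracket -> illegal
(3,5): flips 1 -> legal
(4,1): no bracket -> illegal
(4,2): no bracket -> illegal
(4,5): no bracket -> illegal
(5,2): no bracket -> illegal
(5,5): flips 1 -> legal
(6,3): no bracket -> illegal
(6,4): no bracket -> illegal
(6,5): no bracket -> illegal
W mobility = 3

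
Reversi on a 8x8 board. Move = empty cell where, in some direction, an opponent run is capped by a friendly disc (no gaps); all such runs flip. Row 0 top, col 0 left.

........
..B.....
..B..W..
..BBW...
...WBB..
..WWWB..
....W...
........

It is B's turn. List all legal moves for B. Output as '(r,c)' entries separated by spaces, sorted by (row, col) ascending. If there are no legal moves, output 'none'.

Answer: (2,3) (2,4) (3,5) (4,2) (5,1) (6,2) (6,3) (6,5) (7,3) (7,4)

Derivation:
(1,4): no bracket -> illegal
(1,5): no bracket -> illegal
(1,6): no bracket -> illegal
(2,3): flips 1 -> legal
(2,4): flips 1 -> legal
(2,6): no bracket -> illegal
(3,5): flips 1 -> legal
(3,6): no bracket -> illegal
(4,1): no bracket -> illegal
(4,2): flips 1 -> legal
(5,1): flips 3 -> legal
(6,1): no bracket -> illegal
(6,2): flips 1 -> legal
(6,3): flips 3 -> legal
(6,5): flips 2 -> legal
(7,3): flips 1 -> legal
(7,4): flips 2 -> legal
(7,5): no bracket -> illegal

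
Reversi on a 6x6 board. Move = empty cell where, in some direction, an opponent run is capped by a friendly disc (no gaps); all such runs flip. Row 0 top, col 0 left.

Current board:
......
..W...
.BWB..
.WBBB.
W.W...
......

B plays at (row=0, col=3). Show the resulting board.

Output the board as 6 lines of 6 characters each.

Place B at (0,3); scan 8 dirs for brackets.
Dir NW: edge -> no flip
Dir N: edge -> no flip
Dir NE: edge -> no flip
Dir W: first cell '.' (not opp) -> no flip
Dir E: first cell '.' (not opp) -> no flip
Dir SW: opp run (1,2) capped by B -> flip
Dir S: first cell '.' (not opp) -> no flip
Dir SE: first cell '.' (not opp) -> no flip
All flips: (1,2)

Answer: ...B..
..B...
.BWB..
.WBBB.
W.W...
......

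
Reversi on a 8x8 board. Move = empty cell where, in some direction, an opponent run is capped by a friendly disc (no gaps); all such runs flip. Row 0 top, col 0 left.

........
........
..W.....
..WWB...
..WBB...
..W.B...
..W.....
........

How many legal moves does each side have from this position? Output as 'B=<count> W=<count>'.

Answer: B=6 W=6

Derivation:
-- B to move --
(1,1): flips 2 -> legal
(1,2): no bracket -> illegal
(1,3): no bracket -> illegal
(2,1): flips 1 -> legal
(2,3): flips 1 -> legal
(2,4): no bracket -> illegal
(3,1): flips 2 -> legal
(4,1): flips 1 -> legal
(5,1): no bracket -> illegal
(5,3): no bracket -> illegal
(6,1): flips 1 -> legal
(6,3): no bracket -> illegal
(7,1): no bracket -> illegal
(7,2): no bracket -> illegal
(7,3): no bracket -> illegal
B mobility = 6
-- W to move --
(2,3): no bracket -> illegal
(2,4): no bracket -> illegal
(2,5): flips 2 -> legal
(3,5): flips 1 -> legal
(4,5): flips 2 -> legal
(5,3): flips 1 -> legal
(5,5): flips 1 -> legal
(6,3): no bracket -> illegal
(6,4): no bracket -> illegal
(6,5): flips 2 -> legal
W mobility = 6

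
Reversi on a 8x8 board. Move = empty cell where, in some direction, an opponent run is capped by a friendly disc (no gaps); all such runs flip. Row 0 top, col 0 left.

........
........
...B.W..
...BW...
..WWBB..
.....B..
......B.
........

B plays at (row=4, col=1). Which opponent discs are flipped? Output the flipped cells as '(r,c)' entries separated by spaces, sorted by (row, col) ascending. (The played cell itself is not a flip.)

Dir NW: first cell '.' (not opp) -> no flip
Dir N: first cell '.' (not opp) -> no flip
Dir NE: first cell '.' (not opp) -> no flip
Dir W: first cell '.' (not opp) -> no flip
Dir E: opp run (4,2) (4,3) capped by B -> flip
Dir SW: first cell '.' (not opp) -> no flip
Dir S: first cell '.' (not opp) -> no flip
Dir SE: first cell '.' (not opp) -> no flip

Answer: (4,2) (4,3)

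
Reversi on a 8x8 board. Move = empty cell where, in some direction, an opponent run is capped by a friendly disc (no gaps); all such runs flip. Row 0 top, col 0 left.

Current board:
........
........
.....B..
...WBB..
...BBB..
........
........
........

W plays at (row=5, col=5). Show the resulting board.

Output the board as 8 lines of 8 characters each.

Place W at (5,5); scan 8 dirs for brackets.
Dir NW: opp run (4,4) capped by W -> flip
Dir N: opp run (4,5) (3,5) (2,5), next='.' -> no flip
Dir NE: first cell '.' (not opp) -> no flip
Dir W: first cell '.' (not opp) -> no flip
Dir E: first cell '.' (not opp) -> no flip
Dir SW: first cell '.' (not opp) -> no flip
Dir S: first cell '.' (not opp) -> no flip
Dir SE: first cell '.' (not opp) -> no flip
All flips: (4,4)

Answer: ........
........
.....B..
...WBB..
...BWB..
.....W..
........
........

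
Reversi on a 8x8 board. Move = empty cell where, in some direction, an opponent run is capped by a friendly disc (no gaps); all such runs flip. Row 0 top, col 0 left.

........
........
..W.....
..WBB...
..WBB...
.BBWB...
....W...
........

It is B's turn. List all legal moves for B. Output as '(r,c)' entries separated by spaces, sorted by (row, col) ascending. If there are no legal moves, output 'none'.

(1,1): flips 1 -> legal
(1,2): flips 3 -> legal
(1,3): no bracket -> illegal
(2,1): flips 1 -> legal
(2,3): no bracket -> illegal
(3,1): flips 1 -> legal
(4,1): flips 1 -> legal
(5,5): no bracket -> illegal
(6,2): flips 1 -> legal
(6,3): flips 1 -> legal
(6,5): no bracket -> illegal
(7,3): no bracket -> illegal
(7,4): flips 1 -> legal
(7,5): no bracket -> illegal

Answer: (1,1) (1,2) (2,1) (3,1) (4,1) (6,2) (6,3) (7,4)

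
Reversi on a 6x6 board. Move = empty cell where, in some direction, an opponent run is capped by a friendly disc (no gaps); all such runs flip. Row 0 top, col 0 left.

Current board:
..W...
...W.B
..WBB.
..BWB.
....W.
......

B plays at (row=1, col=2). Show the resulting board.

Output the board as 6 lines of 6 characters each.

Place B at (1,2); scan 8 dirs for brackets.
Dir NW: first cell '.' (not opp) -> no flip
Dir N: opp run (0,2), next=edge -> no flip
Dir NE: first cell '.' (not opp) -> no flip
Dir W: first cell '.' (not opp) -> no flip
Dir E: opp run (1,3), next='.' -> no flip
Dir SW: first cell '.' (not opp) -> no flip
Dir S: opp run (2,2) capped by B -> flip
Dir SE: first cell 'B' (not opp) -> no flip
All flips: (2,2)

Answer: ..W...
..BW.B
..BBB.
..BWB.
....W.
......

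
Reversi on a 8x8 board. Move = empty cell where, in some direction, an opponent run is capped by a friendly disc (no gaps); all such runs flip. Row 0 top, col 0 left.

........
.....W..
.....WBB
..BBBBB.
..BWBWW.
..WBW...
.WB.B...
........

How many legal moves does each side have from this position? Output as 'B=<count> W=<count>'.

-- B to move --
(0,4): flips 1 -> legal
(0,5): flips 2 -> legal
(0,6): no bracket -> illegal
(1,4): flips 1 -> legal
(1,6): flips 1 -> legal
(2,4): flips 1 -> legal
(3,7): no bracket -> illegal
(4,1): no bracket -> illegal
(4,7): flips 2 -> legal
(5,0): no bracket -> illegal
(5,1): flips 1 -> legal
(5,5): flips 2 -> legal
(5,6): flips 2 -> legal
(5,7): flips 1 -> legal
(6,0): flips 1 -> legal
(6,3): flips 2 -> legal
(6,5): flips 2 -> legal
(7,0): flips 3 -> legal
(7,1): no bracket -> illegal
(7,2): no bracket -> illegal
B mobility = 14
-- W to move --
(1,6): flips 2 -> legal
(1,7): no bracket -> illegal
(2,1): flips 1 -> legal
(2,2): flips 2 -> legal
(2,3): flips 2 -> legal
(2,4): flips 3 -> legal
(3,1): no bracket -> illegal
(3,7): flips 1 -> legal
(4,1): flips 1 -> legal
(4,7): flips 1 -> legal
(5,1): no bracket -> illegal
(5,5): no bracket -> illegal
(6,3): flips 2 -> legal
(6,5): no bracket -> illegal
(7,1): no bracket -> illegal
(7,2): flips 1 -> legal
(7,3): no bracket -> illegal
(7,4): flips 1 -> legal
(7,5): no bracket -> illegal
W mobility = 11

Answer: B=14 W=11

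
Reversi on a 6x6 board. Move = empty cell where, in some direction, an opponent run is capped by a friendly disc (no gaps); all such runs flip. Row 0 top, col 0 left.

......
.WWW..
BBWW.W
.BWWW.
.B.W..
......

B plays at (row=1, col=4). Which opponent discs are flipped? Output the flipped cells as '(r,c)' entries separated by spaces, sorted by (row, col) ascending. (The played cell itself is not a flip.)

Answer: (2,3) (3,2)

Derivation:
Dir NW: first cell '.' (not opp) -> no flip
Dir N: first cell '.' (not opp) -> no flip
Dir NE: first cell '.' (not opp) -> no flip
Dir W: opp run (1,3) (1,2) (1,1), next='.' -> no flip
Dir E: first cell '.' (not opp) -> no flip
Dir SW: opp run (2,3) (3,2) capped by B -> flip
Dir S: first cell '.' (not opp) -> no flip
Dir SE: opp run (2,5), next=edge -> no flip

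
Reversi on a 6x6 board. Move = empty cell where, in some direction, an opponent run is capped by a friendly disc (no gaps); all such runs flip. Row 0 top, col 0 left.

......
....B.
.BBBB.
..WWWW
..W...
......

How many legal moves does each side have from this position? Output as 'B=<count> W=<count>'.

-- B to move --
(2,5): no bracket -> illegal
(3,1): no bracket -> illegal
(4,1): flips 1 -> legal
(4,3): flips 2 -> legal
(4,4): flips 2 -> legal
(4,5): flips 1 -> legal
(5,1): flips 2 -> legal
(5,2): flips 2 -> legal
(5,3): no bracket -> illegal
B mobility = 6
-- W to move --
(0,3): no bracket -> illegal
(0,4): flips 2 -> legal
(0,5): flips 2 -> legal
(1,0): flips 1 -> legal
(1,1): flips 1 -> legal
(1,2): flips 2 -> legal
(1,3): flips 2 -> legal
(1,5): flips 1 -> legal
(2,0): no bracket -> illegal
(2,5): no bracket -> illegal
(3,0): no bracket -> illegal
(3,1): no bracket -> illegal
W mobility = 7

Answer: B=6 W=7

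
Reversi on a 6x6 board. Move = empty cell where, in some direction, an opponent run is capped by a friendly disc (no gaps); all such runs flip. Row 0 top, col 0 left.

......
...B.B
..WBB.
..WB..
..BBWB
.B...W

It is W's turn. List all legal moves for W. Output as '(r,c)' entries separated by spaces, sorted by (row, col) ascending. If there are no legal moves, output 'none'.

Answer: (0,4) (1,4) (2,5) (3,4) (3,5) (4,1) (5,2) (5,4)

Derivation:
(0,2): no bracket -> illegal
(0,3): no bracket -> illegal
(0,4): flips 1 -> legal
(0,5): no bracket -> illegal
(1,2): no bracket -> illegal
(1,4): flips 1 -> legal
(2,5): flips 2 -> legal
(3,1): no bracket -> illegal
(3,4): flips 1 -> legal
(3,5): flips 1 -> legal
(4,0): no bracket -> illegal
(4,1): flips 2 -> legal
(5,0): no bracket -> illegal
(5,2): flips 1 -> legal
(5,3): no bracket -> illegal
(5,4): flips 1 -> legal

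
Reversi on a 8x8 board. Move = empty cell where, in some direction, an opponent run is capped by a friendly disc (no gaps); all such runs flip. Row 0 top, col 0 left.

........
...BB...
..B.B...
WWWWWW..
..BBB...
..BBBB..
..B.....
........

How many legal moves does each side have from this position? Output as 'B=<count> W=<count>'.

-- B to move --
(2,0): flips 1 -> legal
(2,1): flips 1 -> legal
(2,3): flips 1 -> legal
(2,5): flips 1 -> legal
(2,6): flips 1 -> legal
(3,6): no bracket -> illegal
(4,0): flips 1 -> legal
(4,1): no bracket -> illegal
(4,5): no bracket -> illegal
(4,6): flips 1 -> legal
B mobility = 7
-- W to move --
(0,2): flips 2 -> legal
(0,3): no bracket -> illegal
(0,4): flips 4 -> legal
(0,5): no bracket -> illegal
(1,1): flips 1 -> legal
(1,2): flips 1 -> legal
(1,5): flips 1 -> legal
(2,1): no bracket -> illegal
(2,3): no bracket -> illegal
(2,5): no bracket -> illegal
(4,1): no bracket -> illegal
(4,5): no bracket -> illegal
(4,6): no bracket -> illegal
(5,1): flips 1 -> legal
(5,6): no bracket -> illegal
(6,1): flips 2 -> legal
(6,3): flips 2 -> legal
(6,4): flips 4 -> legal
(6,5): flips 2 -> legal
(6,6): flips 2 -> legal
(7,1): flips 3 -> legal
(7,2): flips 3 -> legal
(7,3): no bracket -> illegal
W mobility = 13

Answer: B=7 W=13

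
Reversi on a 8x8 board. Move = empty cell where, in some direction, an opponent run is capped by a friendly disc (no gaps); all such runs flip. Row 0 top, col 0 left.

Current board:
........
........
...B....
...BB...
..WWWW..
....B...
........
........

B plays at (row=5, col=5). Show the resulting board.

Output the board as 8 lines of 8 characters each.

Answer: ........
........
...B....
...BB...
..WWBW..
....BB..
........
........

Derivation:
Place B at (5,5); scan 8 dirs for brackets.
Dir NW: opp run (4,4) capped by B -> flip
Dir N: opp run (4,5), next='.' -> no flip
Dir NE: first cell '.' (not opp) -> no flip
Dir W: first cell 'B' (not opp) -> no flip
Dir E: first cell '.' (not opp) -> no flip
Dir SW: first cell '.' (not opp) -> no flip
Dir S: first cell '.' (not opp) -> no flip
Dir SE: first cell '.' (not opp) -> no flip
All flips: (4,4)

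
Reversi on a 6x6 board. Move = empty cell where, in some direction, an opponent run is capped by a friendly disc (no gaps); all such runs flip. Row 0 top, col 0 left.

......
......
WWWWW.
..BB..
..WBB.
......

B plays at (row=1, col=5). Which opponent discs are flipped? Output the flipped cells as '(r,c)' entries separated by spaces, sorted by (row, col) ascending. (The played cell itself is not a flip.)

Answer: (2,4)

Derivation:
Dir NW: first cell '.' (not opp) -> no flip
Dir N: first cell '.' (not opp) -> no flip
Dir NE: edge -> no flip
Dir W: first cell '.' (not opp) -> no flip
Dir E: edge -> no flip
Dir SW: opp run (2,4) capped by B -> flip
Dir S: first cell '.' (not opp) -> no flip
Dir SE: edge -> no flip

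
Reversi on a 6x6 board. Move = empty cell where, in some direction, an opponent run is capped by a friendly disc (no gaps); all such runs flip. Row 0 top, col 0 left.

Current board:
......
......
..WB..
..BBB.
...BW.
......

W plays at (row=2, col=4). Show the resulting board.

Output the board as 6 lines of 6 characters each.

Answer: ......
......
..WWW.
..BBW.
...BW.
......

Derivation:
Place W at (2,4); scan 8 dirs for brackets.
Dir NW: first cell '.' (not opp) -> no flip
Dir N: first cell '.' (not opp) -> no flip
Dir NE: first cell '.' (not opp) -> no flip
Dir W: opp run (2,3) capped by W -> flip
Dir E: first cell '.' (not opp) -> no flip
Dir SW: opp run (3,3), next='.' -> no flip
Dir S: opp run (3,4) capped by W -> flip
Dir SE: first cell '.' (not opp) -> no flip
All flips: (2,3) (3,4)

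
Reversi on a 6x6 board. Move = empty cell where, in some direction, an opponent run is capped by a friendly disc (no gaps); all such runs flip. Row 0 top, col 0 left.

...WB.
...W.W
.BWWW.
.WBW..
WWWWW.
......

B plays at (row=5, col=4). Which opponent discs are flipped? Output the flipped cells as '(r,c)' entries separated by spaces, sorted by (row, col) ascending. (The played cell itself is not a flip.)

Dir NW: opp run (4,3) capped by B -> flip
Dir N: opp run (4,4), next='.' -> no flip
Dir NE: first cell '.' (not opp) -> no flip
Dir W: first cell '.' (not opp) -> no flip
Dir E: first cell '.' (not opp) -> no flip
Dir SW: edge -> no flip
Dir S: edge -> no flip
Dir SE: edge -> no flip

Answer: (4,3)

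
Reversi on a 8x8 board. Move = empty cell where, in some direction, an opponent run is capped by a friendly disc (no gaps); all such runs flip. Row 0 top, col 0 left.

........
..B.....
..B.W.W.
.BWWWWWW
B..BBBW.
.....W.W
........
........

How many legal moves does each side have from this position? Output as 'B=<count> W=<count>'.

Answer: B=10 W=8

Derivation:
-- B to move --
(1,3): no bracket -> illegal
(1,4): flips 2 -> legal
(1,5): no bracket -> illegal
(1,6): no bracket -> illegal
(1,7): flips 2 -> legal
(2,1): flips 1 -> legal
(2,3): flips 2 -> legal
(2,5): flips 2 -> legal
(2,7): flips 1 -> legal
(4,1): no bracket -> illegal
(4,2): flips 1 -> legal
(4,7): flips 1 -> legal
(5,4): no bracket -> illegal
(5,6): no bracket -> illegal
(6,4): no bracket -> illegal
(6,5): flips 1 -> legal
(6,6): flips 1 -> legal
(6,7): no bracket -> illegal
B mobility = 10
-- W to move --
(0,1): no bracket -> illegal
(0,2): flips 2 -> legal
(0,3): no bracket -> illegal
(1,1): flips 1 -> legal
(1,3): no bracket -> illegal
(2,0): no bracket -> illegal
(2,1): no bracket -> illegal
(2,3): no bracket -> illegal
(3,0): flips 1 -> legal
(4,1): no bracket -> illegal
(4,2): flips 3 -> legal
(5,0): no bracket -> illegal
(5,1): no bracket -> illegal
(5,2): flips 1 -> legal
(5,3): flips 2 -> legal
(5,4): flips 3 -> legal
(5,6): flips 1 -> legal
W mobility = 8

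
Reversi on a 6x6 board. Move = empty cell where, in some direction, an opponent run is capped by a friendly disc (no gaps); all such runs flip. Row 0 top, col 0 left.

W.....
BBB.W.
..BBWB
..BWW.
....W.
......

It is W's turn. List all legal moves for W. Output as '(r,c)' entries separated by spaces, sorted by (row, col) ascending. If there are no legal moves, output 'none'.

Answer: (0,1) (1,3) (2,0) (2,1) (3,1) (4,1)

Derivation:
(0,1): flips 2 -> legal
(0,2): no bracket -> illegal
(0,3): no bracket -> illegal
(1,3): flips 1 -> legal
(1,5): no bracket -> illegal
(2,0): flips 1 -> legal
(2,1): flips 2 -> legal
(3,1): flips 1 -> legal
(3,5): no bracket -> illegal
(4,1): flips 2 -> legal
(4,2): no bracket -> illegal
(4,3): no bracket -> illegal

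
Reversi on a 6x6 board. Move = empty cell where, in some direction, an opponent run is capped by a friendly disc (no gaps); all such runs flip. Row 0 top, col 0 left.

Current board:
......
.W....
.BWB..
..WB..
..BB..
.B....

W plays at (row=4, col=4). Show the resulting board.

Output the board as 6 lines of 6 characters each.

Answer: ......
.W....
.BWB..
..WW..
..BBW.
.B....

Derivation:
Place W at (4,4); scan 8 dirs for brackets.
Dir NW: opp run (3,3) capped by W -> flip
Dir N: first cell '.' (not opp) -> no flip
Dir NE: first cell '.' (not opp) -> no flip
Dir W: opp run (4,3) (4,2), next='.' -> no flip
Dir E: first cell '.' (not opp) -> no flip
Dir SW: first cell '.' (not opp) -> no flip
Dir S: first cell '.' (not opp) -> no flip
Dir SE: first cell '.' (not opp) -> no flip
All flips: (3,3)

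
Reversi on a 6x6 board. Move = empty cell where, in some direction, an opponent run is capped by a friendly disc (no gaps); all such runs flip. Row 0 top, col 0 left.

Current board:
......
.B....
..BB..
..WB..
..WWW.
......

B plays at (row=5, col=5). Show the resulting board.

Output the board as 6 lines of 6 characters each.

Place B at (5,5); scan 8 dirs for brackets.
Dir NW: opp run (4,4) capped by B -> flip
Dir N: first cell '.' (not opp) -> no flip
Dir NE: edge -> no flip
Dir W: first cell '.' (not opp) -> no flip
Dir E: edge -> no flip
Dir SW: edge -> no flip
Dir S: edge -> no flip
Dir SE: edge -> no flip
All flips: (4,4)

Answer: ......
.B....
..BB..
..WB..
..WWB.
.....B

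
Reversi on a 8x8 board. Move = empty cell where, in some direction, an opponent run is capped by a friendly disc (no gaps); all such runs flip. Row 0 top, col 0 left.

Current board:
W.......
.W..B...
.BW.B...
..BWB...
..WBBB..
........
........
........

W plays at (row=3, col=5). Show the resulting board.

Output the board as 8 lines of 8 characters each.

Place W at (3,5); scan 8 dirs for brackets.
Dir NW: opp run (2,4), next='.' -> no flip
Dir N: first cell '.' (not opp) -> no flip
Dir NE: first cell '.' (not opp) -> no flip
Dir W: opp run (3,4) capped by W -> flip
Dir E: first cell '.' (not opp) -> no flip
Dir SW: opp run (4,4), next='.' -> no flip
Dir S: opp run (4,5), next='.' -> no flip
Dir SE: first cell '.' (not opp) -> no flip
All flips: (3,4)

Answer: W.......
.W..B...
.BW.B...
..BWWW..
..WBBB..
........
........
........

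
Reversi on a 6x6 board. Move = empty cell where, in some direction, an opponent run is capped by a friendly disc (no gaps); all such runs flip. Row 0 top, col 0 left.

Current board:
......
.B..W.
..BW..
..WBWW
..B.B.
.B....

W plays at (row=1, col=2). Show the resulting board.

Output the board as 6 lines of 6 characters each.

Answer: ......
.BW.W.
..WW..
..WBWW
..B.B.
.B....

Derivation:
Place W at (1,2); scan 8 dirs for brackets.
Dir NW: first cell '.' (not opp) -> no flip
Dir N: first cell '.' (not opp) -> no flip
Dir NE: first cell '.' (not opp) -> no flip
Dir W: opp run (1,1), next='.' -> no flip
Dir E: first cell '.' (not opp) -> no flip
Dir SW: first cell '.' (not opp) -> no flip
Dir S: opp run (2,2) capped by W -> flip
Dir SE: first cell 'W' (not opp) -> no flip
All flips: (2,2)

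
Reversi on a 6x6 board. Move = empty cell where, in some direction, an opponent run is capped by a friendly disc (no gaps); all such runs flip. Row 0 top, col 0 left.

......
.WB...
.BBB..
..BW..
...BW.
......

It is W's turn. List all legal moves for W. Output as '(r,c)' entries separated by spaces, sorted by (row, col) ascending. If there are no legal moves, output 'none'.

(0,1): no bracket -> illegal
(0,2): no bracket -> illegal
(0,3): no bracket -> illegal
(1,0): no bracket -> illegal
(1,3): flips 2 -> legal
(1,4): no bracket -> illegal
(2,0): no bracket -> illegal
(2,4): no bracket -> illegal
(3,0): no bracket -> illegal
(3,1): flips 2 -> legal
(3,4): no bracket -> illegal
(4,1): no bracket -> illegal
(4,2): flips 1 -> legal
(5,2): no bracket -> illegal
(5,3): flips 1 -> legal
(5,4): no bracket -> illegal

Answer: (1,3) (3,1) (4,2) (5,3)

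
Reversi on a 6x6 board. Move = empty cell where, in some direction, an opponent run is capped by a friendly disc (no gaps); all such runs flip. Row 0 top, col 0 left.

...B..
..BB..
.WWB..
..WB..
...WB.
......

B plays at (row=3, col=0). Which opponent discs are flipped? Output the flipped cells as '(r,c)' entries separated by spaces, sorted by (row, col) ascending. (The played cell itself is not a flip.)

Answer: (2,1)

Derivation:
Dir NW: edge -> no flip
Dir N: first cell '.' (not opp) -> no flip
Dir NE: opp run (2,1) capped by B -> flip
Dir W: edge -> no flip
Dir E: first cell '.' (not opp) -> no flip
Dir SW: edge -> no flip
Dir S: first cell '.' (not opp) -> no flip
Dir SE: first cell '.' (not opp) -> no flip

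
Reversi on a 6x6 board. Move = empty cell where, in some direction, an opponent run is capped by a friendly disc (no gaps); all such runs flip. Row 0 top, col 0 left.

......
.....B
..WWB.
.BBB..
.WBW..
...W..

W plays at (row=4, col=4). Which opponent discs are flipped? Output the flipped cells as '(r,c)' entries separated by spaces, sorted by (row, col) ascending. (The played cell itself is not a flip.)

Dir NW: opp run (3,3) capped by W -> flip
Dir N: first cell '.' (not opp) -> no flip
Dir NE: first cell '.' (not opp) -> no flip
Dir W: first cell 'W' (not opp) -> no flip
Dir E: first cell '.' (not opp) -> no flip
Dir SW: first cell 'W' (not opp) -> no flip
Dir S: first cell '.' (not opp) -> no flip
Dir SE: first cell '.' (not opp) -> no flip

Answer: (3,3)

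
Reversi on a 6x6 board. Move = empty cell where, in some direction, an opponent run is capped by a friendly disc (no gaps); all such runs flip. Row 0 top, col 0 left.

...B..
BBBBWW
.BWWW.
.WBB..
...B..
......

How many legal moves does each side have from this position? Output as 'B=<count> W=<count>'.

-- B to move --
(0,4): no bracket -> illegal
(0,5): flips 2 -> legal
(2,0): no bracket -> illegal
(2,5): flips 4 -> legal
(3,0): flips 1 -> legal
(3,4): flips 1 -> legal
(3,5): flips 1 -> legal
(4,0): flips 2 -> legal
(4,1): flips 1 -> legal
(4,2): no bracket -> illegal
B mobility = 7
-- W to move --
(0,0): flips 1 -> legal
(0,1): flips 3 -> legal
(0,2): flips 2 -> legal
(0,4): flips 1 -> legal
(2,0): flips 1 -> legal
(3,0): no bracket -> illegal
(3,4): flips 2 -> legal
(4,1): flips 1 -> legal
(4,2): flips 2 -> legal
(4,4): flips 1 -> legal
(5,2): no bracket -> illegal
(5,3): flips 2 -> legal
(5,4): no bracket -> illegal
W mobility = 10

Answer: B=7 W=10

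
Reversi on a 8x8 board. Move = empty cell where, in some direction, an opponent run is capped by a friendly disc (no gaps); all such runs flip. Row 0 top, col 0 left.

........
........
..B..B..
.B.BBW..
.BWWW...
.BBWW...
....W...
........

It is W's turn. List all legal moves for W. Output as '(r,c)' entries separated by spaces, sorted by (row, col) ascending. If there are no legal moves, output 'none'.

(1,1): flips 2 -> legal
(1,2): no bracket -> illegal
(1,3): no bracket -> illegal
(1,4): no bracket -> illegal
(1,5): flips 1 -> legal
(1,6): flips 2 -> legal
(2,0): flips 1 -> legal
(2,1): no bracket -> illegal
(2,3): flips 1 -> legal
(2,4): flips 2 -> legal
(2,6): no bracket -> illegal
(3,0): no bracket -> illegal
(3,2): flips 2 -> legal
(3,6): no bracket -> illegal
(4,0): flips 1 -> legal
(4,5): no bracket -> illegal
(5,0): flips 2 -> legal
(6,0): flips 1 -> legal
(6,1): flips 1 -> legal
(6,2): flips 1 -> legal
(6,3): no bracket -> illegal

Answer: (1,1) (1,5) (1,6) (2,0) (2,3) (2,4) (3,2) (4,0) (5,0) (6,0) (6,1) (6,2)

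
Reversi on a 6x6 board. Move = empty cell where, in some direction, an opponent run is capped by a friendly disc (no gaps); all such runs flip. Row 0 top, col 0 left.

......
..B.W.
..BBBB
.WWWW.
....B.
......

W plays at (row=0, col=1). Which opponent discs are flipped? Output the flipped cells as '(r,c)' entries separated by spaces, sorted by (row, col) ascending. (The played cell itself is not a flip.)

Answer: (1,2) (2,3)

Derivation:
Dir NW: edge -> no flip
Dir N: edge -> no flip
Dir NE: edge -> no flip
Dir W: first cell '.' (not opp) -> no flip
Dir E: first cell '.' (not opp) -> no flip
Dir SW: first cell '.' (not opp) -> no flip
Dir S: first cell '.' (not opp) -> no flip
Dir SE: opp run (1,2) (2,3) capped by W -> flip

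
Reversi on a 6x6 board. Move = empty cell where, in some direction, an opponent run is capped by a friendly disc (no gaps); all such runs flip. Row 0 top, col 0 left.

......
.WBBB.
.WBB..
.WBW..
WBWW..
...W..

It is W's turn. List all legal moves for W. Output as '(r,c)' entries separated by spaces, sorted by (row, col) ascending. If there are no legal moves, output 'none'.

(0,1): no bracket -> illegal
(0,2): flips 3 -> legal
(0,3): flips 3 -> legal
(0,4): flips 2 -> legal
(0,5): no bracket -> illegal
(1,5): flips 3 -> legal
(2,4): flips 2 -> legal
(2,5): no bracket -> illegal
(3,0): no bracket -> illegal
(3,4): no bracket -> illegal
(5,0): no bracket -> illegal
(5,1): flips 1 -> legal
(5,2): no bracket -> illegal

Answer: (0,2) (0,3) (0,4) (1,5) (2,4) (5,1)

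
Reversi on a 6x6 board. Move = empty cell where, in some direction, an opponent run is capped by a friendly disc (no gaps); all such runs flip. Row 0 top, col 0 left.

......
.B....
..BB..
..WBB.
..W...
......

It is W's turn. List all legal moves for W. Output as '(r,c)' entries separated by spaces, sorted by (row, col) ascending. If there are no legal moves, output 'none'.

Answer: (1,2) (1,4) (2,4) (3,5)

Derivation:
(0,0): no bracket -> illegal
(0,1): no bracket -> illegal
(0,2): no bracket -> illegal
(1,0): no bracket -> illegal
(1,2): flips 1 -> legal
(1,3): no bracket -> illegal
(1,4): flips 1 -> legal
(2,0): no bracket -> illegal
(2,1): no bracket -> illegal
(2,4): flips 1 -> legal
(2,5): no bracket -> illegal
(3,1): no bracket -> illegal
(3,5): flips 2 -> legal
(4,3): no bracket -> illegal
(4,4): no bracket -> illegal
(4,5): no bracket -> illegal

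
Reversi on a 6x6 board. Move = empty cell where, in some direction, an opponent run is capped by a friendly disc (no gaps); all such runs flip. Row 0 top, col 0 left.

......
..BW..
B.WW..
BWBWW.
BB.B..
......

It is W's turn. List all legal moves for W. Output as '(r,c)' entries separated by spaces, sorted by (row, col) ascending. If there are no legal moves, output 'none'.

(0,1): flips 1 -> legal
(0,2): flips 1 -> legal
(0,3): no bracket -> illegal
(1,0): no bracket -> illegal
(1,1): flips 1 -> legal
(2,1): no bracket -> illegal
(4,2): flips 1 -> legal
(4,4): no bracket -> illegal
(5,0): flips 2 -> legal
(5,1): flips 1 -> legal
(5,2): flips 1 -> legal
(5,3): flips 1 -> legal
(5,4): no bracket -> illegal

Answer: (0,1) (0,2) (1,1) (4,2) (5,0) (5,1) (5,2) (5,3)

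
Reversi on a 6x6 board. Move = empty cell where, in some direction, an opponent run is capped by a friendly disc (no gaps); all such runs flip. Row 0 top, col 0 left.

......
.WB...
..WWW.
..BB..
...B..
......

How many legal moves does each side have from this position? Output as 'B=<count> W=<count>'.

Answer: B=6 W=7

Derivation:
-- B to move --
(0,0): flips 2 -> legal
(0,1): no bracket -> illegal
(0,2): no bracket -> illegal
(1,0): flips 1 -> legal
(1,3): flips 1 -> legal
(1,4): flips 1 -> legal
(1,5): flips 1 -> legal
(2,0): no bracket -> illegal
(2,1): no bracket -> illegal
(2,5): no bracket -> illegal
(3,1): no bracket -> illegal
(3,4): flips 1 -> legal
(3,5): no bracket -> illegal
B mobility = 6
-- W to move --
(0,1): flips 1 -> legal
(0,2): flips 1 -> legal
(0,3): no bracket -> illegal
(1,3): flips 1 -> legal
(2,1): no bracket -> illegal
(3,1): no bracket -> illegal
(3,4): no bracket -> illegal
(4,1): flips 1 -> legal
(4,2): flips 2 -> legal
(4,4): flips 1 -> legal
(5,2): no bracket -> illegal
(5,3): flips 2 -> legal
(5,4): no bracket -> illegal
W mobility = 7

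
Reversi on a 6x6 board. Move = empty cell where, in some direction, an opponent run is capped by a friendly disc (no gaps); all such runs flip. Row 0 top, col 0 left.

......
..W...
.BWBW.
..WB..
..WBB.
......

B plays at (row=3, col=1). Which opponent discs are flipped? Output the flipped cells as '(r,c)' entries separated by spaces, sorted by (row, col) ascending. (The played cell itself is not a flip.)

Answer: (3,2)

Derivation:
Dir NW: first cell '.' (not opp) -> no flip
Dir N: first cell 'B' (not opp) -> no flip
Dir NE: opp run (2,2), next='.' -> no flip
Dir W: first cell '.' (not opp) -> no flip
Dir E: opp run (3,2) capped by B -> flip
Dir SW: first cell '.' (not opp) -> no flip
Dir S: first cell '.' (not opp) -> no flip
Dir SE: opp run (4,2), next='.' -> no flip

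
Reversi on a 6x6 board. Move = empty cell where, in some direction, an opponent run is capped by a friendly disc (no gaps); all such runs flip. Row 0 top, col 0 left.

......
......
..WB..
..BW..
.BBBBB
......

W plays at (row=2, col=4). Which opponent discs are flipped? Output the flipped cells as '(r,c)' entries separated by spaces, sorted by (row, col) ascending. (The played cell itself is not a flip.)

Dir NW: first cell '.' (not opp) -> no flip
Dir N: first cell '.' (not opp) -> no flip
Dir NE: first cell '.' (not opp) -> no flip
Dir W: opp run (2,3) capped by W -> flip
Dir E: first cell '.' (not opp) -> no flip
Dir SW: first cell 'W' (not opp) -> no flip
Dir S: first cell '.' (not opp) -> no flip
Dir SE: first cell '.' (not opp) -> no flip

Answer: (2,3)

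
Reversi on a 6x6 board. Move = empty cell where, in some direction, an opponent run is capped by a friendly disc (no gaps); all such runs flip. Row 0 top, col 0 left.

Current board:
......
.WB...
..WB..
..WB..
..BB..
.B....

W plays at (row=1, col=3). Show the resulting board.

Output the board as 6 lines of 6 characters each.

Place W at (1,3); scan 8 dirs for brackets.
Dir NW: first cell '.' (not opp) -> no flip
Dir N: first cell '.' (not opp) -> no flip
Dir NE: first cell '.' (not opp) -> no flip
Dir W: opp run (1,2) capped by W -> flip
Dir E: first cell '.' (not opp) -> no flip
Dir SW: first cell 'W' (not opp) -> no flip
Dir S: opp run (2,3) (3,3) (4,3), next='.' -> no flip
Dir SE: first cell '.' (not opp) -> no flip
All flips: (1,2)

Answer: ......
.WWW..
..WB..
..WB..
..BB..
.B....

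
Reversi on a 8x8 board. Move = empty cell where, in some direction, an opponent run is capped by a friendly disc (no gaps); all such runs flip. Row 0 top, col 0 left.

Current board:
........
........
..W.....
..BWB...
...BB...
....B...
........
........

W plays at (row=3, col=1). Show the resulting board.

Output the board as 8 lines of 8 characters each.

Answer: ........
........
..W.....
.WWWB...
...BB...
....B...
........
........

Derivation:
Place W at (3,1); scan 8 dirs for brackets.
Dir NW: first cell '.' (not opp) -> no flip
Dir N: first cell '.' (not opp) -> no flip
Dir NE: first cell 'W' (not opp) -> no flip
Dir W: first cell '.' (not opp) -> no flip
Dir E: opp run (3,2) capped by W -> flip
Dir SW: first cell '.' (not opp) -> no flip
Dir S: first cell '.' (not opp) -> no flip
Dir SE: first cell '.' (not opp) -> no flip
All flips: (3,2)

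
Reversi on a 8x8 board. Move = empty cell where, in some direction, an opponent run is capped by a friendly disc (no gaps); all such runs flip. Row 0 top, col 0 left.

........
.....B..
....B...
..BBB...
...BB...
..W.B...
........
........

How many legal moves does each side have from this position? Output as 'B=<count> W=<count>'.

-- B to move --
(4,1): no bracket -> illegal
(4,2): no bracket -> illegal
(5,1): no bracket -> illegal
(5,3): no bracket -> illegal
(6,1): flips 1 -> legal
(6,2): no bracket -> illegal
(6,3): no bracket -> illegal
B mobility = 1
-- W to move --
(0,4): no bracket -> illegal
(0,5): no bracket -> illegal
(0,6): no bracket -> illegal
(1,3): no bracket -> illegal
(1,4): no bracket -> illegal
(1,6): no bracket -> illegal
(2,1): no bracket -> illegal
(2,2): no bracket -> illegal
(2,3): no bracket -> illegal
(2,5): flips 2 -> legal
(2,6): no bracket -> illegal
(3,1): no bracket -> illegal
(3,5): no bracket -> illegal
(4,1): no bracket -> illegal
(4,2): no bracket -> illegal
(4,5): no bracket -> illegal
(5,3): no bracket -> illegal
(5,5): no bracket -> illegal
(6,3): no bracket -> illegal
(6,4): no bracket -> illegal
(6,5): no bracket -> illegal
W mobility = 1

Answer: B=1 W=1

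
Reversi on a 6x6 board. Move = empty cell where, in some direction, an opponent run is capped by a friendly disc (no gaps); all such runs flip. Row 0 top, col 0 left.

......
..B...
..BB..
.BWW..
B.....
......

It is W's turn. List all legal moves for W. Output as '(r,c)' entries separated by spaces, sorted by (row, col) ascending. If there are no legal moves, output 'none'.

(0,1): no bracket -> illegal
(0,2): flips 2 -> legal
(0,3): no bracket -> illegal
(1,1): flips 1 -> legal
(1,3): flips 1 -> legal
(1,4): flips 1 -> legal
(2,0): no bracket -> illegal
(2,1): no bracket -> illegal
(2,4): no bracket -> illegal
(3,0): flips 1 -> legal
(3,4): no bracket -> illegal
(4,1): no bracket -> illegal
(4,2): no bracket -> illegal
(5,0): no bracket -> illegal
(5,1): no bracket -> illegal

Answer: (0,2) (1,1) (1,3) (1,4) (3,0)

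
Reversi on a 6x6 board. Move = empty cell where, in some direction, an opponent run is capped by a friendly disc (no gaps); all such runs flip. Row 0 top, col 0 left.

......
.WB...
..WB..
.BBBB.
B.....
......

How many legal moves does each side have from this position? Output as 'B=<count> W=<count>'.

Answer: B=4 W=5

Derivation:
-- B to move --
(0,0): flips 2 -> legal
(0,1): no bracket -> illegal
(0,2): no bracket -> illegal
(1,0): flips 1 -> legal
(1,3): flips 1 -> legal
(2,0): no bracket -> illegal
(2,1): flips 1 -> legal
B mobility = 4
-- W to move --
(0,1): no bracket -> illegal
(0,2): flips 1 -> legal
(0,3): no bracket -> illegal
(1,3): flips 1 -> legal
(1,4): no bracket -> illegal
(2,0): no bracket -> illegal
(2,1): no bracket -> illegal
(2,4): flips 1 -> legal
(2,5): no bracket -> illegal
(3,0): no bracket -> illegal
(3,5): no bracket -> illegal
(4,1): no bracket -> illegal
(4,2): flips 1 -> legal
(4,3): no bracket -> illegal
(4,4): flips 1 -> legal
(4,5): no bracket -> illegal
(5,0): no bracket -> illegal
(5,1): no bracket -> illegal
W mobility = 5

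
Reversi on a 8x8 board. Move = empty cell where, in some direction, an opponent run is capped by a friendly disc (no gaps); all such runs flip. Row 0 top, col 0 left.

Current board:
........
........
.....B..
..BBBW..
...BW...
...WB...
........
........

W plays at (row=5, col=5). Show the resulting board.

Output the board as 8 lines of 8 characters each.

Answer: ........
........
.....B..
..BBBW..
...BW...
...WWW..
........
........

Derivation:
Place W at (5,5); scan 8 dirs for brackets.
Dir NW: first cell 'W' (not opp) -> no flip
Dir N: first cell '.' (not opp) -> no flip
Dir NE: first cell '.' (not opp) -> no flip
Dir W: opp run (5,4) capped by W -> flip
Dir E: first cell '.' (not opp) -> no flip
Dir SW: first cell '.' (not opp) -> no flip
Dir S: first cell '.' (not opp) -> no flip
Dir SE: first cell '.' (not opp) -> no flip
All flips: (5,4)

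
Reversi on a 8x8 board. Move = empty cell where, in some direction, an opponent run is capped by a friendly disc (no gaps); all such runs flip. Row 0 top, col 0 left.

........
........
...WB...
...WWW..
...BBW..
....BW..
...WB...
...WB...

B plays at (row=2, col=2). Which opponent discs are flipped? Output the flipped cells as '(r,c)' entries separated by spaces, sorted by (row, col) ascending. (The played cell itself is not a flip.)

Dir NW: first cell '.' (not opp) -> no flip
Dir N: first cell '.' (not opp) -> no flip
Dir NE: first cell '.' (not opp) -> no flip
Dir W: first cell '.' (not opp) -> no flip
Dir E: opp run (2,3) capped by B -> flip
Dir SW: first cell '.' (not opp) -> no flip
Dir S: first cell '.' (not opp) -> no flip
Dir SE: opp run (3,3) capped by B -> flip

Answer: (2,3) (3,3)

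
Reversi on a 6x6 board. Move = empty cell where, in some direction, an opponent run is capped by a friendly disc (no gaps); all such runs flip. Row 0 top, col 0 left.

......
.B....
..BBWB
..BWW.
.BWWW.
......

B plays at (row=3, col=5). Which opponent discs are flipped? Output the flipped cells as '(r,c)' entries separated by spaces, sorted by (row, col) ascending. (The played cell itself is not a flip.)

Answer: (3,3) (3,4)

Derivation:
Dir NW: opp run (2,4), next='.' -> no flip
Dir N: first cell 'B' (not opp) -> no flip
Dir NE: edge -> no flip
Dir W: opp run (3,4) (3,3) capped by B -> flip
Dir E: edge -> no flip
Dir SW: opp run (4,4), next='.' -> no flip
Dir S: first cell '.' (not opp) -> no flip
Dir SE: edge -> no flip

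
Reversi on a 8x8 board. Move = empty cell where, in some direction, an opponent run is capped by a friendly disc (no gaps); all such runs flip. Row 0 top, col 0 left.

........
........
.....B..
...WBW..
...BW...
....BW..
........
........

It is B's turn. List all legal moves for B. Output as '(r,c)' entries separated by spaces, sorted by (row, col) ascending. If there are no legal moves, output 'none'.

(2,2): no bracket -> illegal
(2,3): flips 1 -> legal
(2,4): no bracket -> illegal
(2,6): no bracket -> illegal
(3,2): flips 1 -> legal
(3,6): flips 1 -> legal
(4,2): no bracket -> illegal
(4,5): flips 2 -> legal
(4,6): no bracket -> illegal
(5,3): no bracket -> illegal
(5,6): flips 1 -> legal
(6,4): no bracket -> illegal
(6,5): no bracket -> illegal
(6,6): no bracket -> illegal

Answer: (2,3) (3,2) (3,6) (4,5) (5,6)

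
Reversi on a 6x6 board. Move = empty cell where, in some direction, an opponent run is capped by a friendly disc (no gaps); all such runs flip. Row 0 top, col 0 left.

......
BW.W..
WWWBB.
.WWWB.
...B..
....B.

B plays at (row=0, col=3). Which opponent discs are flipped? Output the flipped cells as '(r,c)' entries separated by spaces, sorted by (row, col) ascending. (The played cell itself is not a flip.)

Answer: (1,3)

Derivation:
Dir NW: edge -> no flip
Dir N: edge -> no flip
Dir NE: edge -> no flip
Dir W: first cell '.' (not opp) -> no flip
Dir E: first cell '.' (not opp) -> no flip
Dir SW: first cell '.' (not opp) -> no flip
Dir S: opp run (1,3) capped by B -> flip
Dir SE: first cell '.' (not opp) -> no flip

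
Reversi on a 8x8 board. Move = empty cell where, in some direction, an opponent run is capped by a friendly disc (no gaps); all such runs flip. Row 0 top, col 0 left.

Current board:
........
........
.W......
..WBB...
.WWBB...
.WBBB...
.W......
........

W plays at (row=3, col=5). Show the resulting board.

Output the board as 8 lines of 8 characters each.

Answer: ........
........
.W......
..WWWW..
.WWBB...
.WBBB...
.W......
........

Derivation:
Place W at (3,5); scan 8 dirs for brackets.
Dir NW: first cell '.' (not opp) -> no flip
Dir N: first cell '.' (not opp) -> no flip
Dir NE: first cell '.' (not opp) -> no flip
Dir W: opp run (3,4) (3,3) capped by W -> flip
Dir E: first cell '.' (not opp) -> no flip
Dir SW: opp run (4,4) (5,3), next='.' -> no flip
Dir S: first cell '.' (not opp) -> no flip
Dir SE: first cell '.' (not opp) -> no flip
All flips: (3,3) (3,4)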